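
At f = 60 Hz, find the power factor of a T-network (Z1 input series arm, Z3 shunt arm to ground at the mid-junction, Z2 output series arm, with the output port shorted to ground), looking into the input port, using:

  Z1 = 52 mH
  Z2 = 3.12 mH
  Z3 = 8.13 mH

Step 1 — Angular frequency: ω = 2π·f = 2π·60 = 377 rad/s.
Step 2 — Component impedances:
  Z1: Z = jωL = j·377·0.052 = 0 + j19.6 Ω
  Z2: Z = jωL = j·377·0.00312 = 0 + j1.176 Ω
  Z3: Z = jωL = j·377·0.00813 = 0 + j3.065 Ω
Step 3 — With the output port shorted to ground, the output series arm Z2 runs from the junction to ground; the shunt arm Z3 also runs from the junction to ground. They appear in parallel: Z3 || Z2 = 0 + j0.85 Ω.
Step 4 — Series with input arm Z1: Z_in = Z1 + (Z3 || Z2) = 0 + j20.45 Ω = 20.45∠90.0° Ω.
Step 5 — Power factor: PF = cos(φ) = Re(Z)/|Z| = 0/20.45 = 0.
Step 6 — Type: Im(Z) = 20.45 ⇒ lagging (phase φ = 90.0°).

PF = 0 (lagging, φ = 90.0°)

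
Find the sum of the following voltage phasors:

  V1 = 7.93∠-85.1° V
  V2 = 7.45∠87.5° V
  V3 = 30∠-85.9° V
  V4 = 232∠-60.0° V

Step 1 — Convert each phasor to rectangular form:
  V1 = 7.93·(cos(-85.1°) + j·sin(-85.1°)) = 0.6774 - j7.901 V
  V2 = 7.45·(cos(87.5°) + j·sin(87.5°)) = 0.325 + j7.443 V
  V3 = 30·(cos(-85.9°) + j·sin(-85.9°)) = 2.145 - j29.92 V
  V4 = 232·(cos(-60.0°) + j·sin(-60.0°)) = 116 - j200.9 V
Step 2 — Sum components: V_total = 119.1 - j231.3 V.
Step 3 — Convert to polar: |V_total| = 260.2 V, ∠V_total = -62.7°.

V_total = 260.2∠-62.7° V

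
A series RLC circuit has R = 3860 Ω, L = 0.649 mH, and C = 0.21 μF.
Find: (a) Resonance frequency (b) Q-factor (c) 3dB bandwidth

Step 1 — Resonance condition Im(Z)=0 gives ω₀ = 1/√(LC).
Step 2 — ω₀ = 1/√(0.000649·2.1e-07) = 8.566e+04 rad/s.
Step 3 — f₀ = ω₀/(2π) = 1.363e+04 Hz.
Step 4 — Series Q: Q = ω₀L/R = 8.566e+04·0.000649/3860 = 0.0144.
Step 5 — 3dB bandwidth: Δω = ω₀/Q = 5.948e+06 rad/s; BW = Δω/(2π) = 9.466e+05 Hz.

(a) f₀ = 1.363e+04 Hz  (b) Q = 0.0144  (c) BW = 9.466e+05 Hz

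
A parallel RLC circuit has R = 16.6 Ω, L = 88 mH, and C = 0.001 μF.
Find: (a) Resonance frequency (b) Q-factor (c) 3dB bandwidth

Step 1 — Resonance: ω₀ = 1/√(LC) = 1/√(0.088·1e-09) = 1.066e+05 rad/s.
Step 2 — f₀ = ω₀/(2π) = 1.697e+04 Hz.
Step 3 — Parallel Q: Q = R/(ω₀L) = 16.6/(1.066e+05·0.088) = 0.00177.
Step 4 — Bandwidth: Δω = ω₀/Q = 6.024e+07 rad/s; BW = Δω/(2π) = 9.588e+06 Hz.

(a) f₀ = 1.697e+04 Hz  (b) Q = 0.00177  (c) BW = 9.588e+06 Hz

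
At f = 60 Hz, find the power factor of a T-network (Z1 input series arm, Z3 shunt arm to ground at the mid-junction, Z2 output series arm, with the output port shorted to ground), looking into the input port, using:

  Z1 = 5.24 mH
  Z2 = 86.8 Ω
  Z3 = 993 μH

Step 1 — Angular frequency: ω = 2π·f = 2π·60 = 377 rad/s.
Step 2 — Component impedances:
  Z1: Z = jωL = j·377·0.00524 = 0 + j1.975 Ω
  Z2: Z = R = 86.8 Ω
  Z3: Z = jωL = j·377·0.000993 = 0 + j0.3744 Ω
Step 3 — With the output port shorted to ground, the output series arm Z2 runs from the junction to ground; the shunt arm Z3 also runs from the junction to ground. They appear in parallel: Z3 || Z2 = 0.001614 + j0.3743 Ω.
Step 4 — Series with input arm Z1: Z_in = Z1 + (Z3 || Z2) = 0.001614 + j2.35 Ω = 2.35∠90.0° Ω.
Step 5 — Power factor: PF = cos(φ) = Re(Z)/|Z| = 0.0016145/2.3498 = 0.0006871.
Step 6 — Type: Im(Z) = 2.35 ⇒ lagging (phase φ = 90.0°).

PF = 0.0006871 (lagging, φ = 90.0°)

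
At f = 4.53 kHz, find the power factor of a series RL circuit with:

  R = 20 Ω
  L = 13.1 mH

Step 1 — Angular frequency: ω = 2π·f = 2π·4530 = 2.846e+04 rad/s.
Step 2 — Component impedances:
  R: Z = R = 20 Ω
  L: Z = jωL = j·2.846e+04·0.0131 = 0 + j372.9 Ω
Step 3 — Series combination: Z_total = R + L = 20 + j372.9 Ω = 373.4∠86.9° Ω.
Step 4 — Power factor: PF = cos(φ) = Re(Z)/|Z| = 20/373.4 = 0.05356.
Step 5 — Type: Im(Z) = 372.9 ⇒ lagging (phase φ = 86.9°).

PF = 0.05356 (lagging, φ = 86.9°)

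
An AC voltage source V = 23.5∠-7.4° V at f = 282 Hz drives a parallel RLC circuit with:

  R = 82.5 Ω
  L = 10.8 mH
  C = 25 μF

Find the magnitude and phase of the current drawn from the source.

Step 1 — Angular frequency: ω = 2π·f = 2π·282 = 1772 rad/s.
Step 2 — Component impedances:
  R: Z = R = 82.5 Ω
  L: Z = jωL = j·1772·0.0108 = 0 + j19.14 Ω
  C: Z = 1/(jωC) = -j/(ω·C) = 0 - j22.58 Ω
Step 3 — Parallel combination: 1/Z_total = 1/R + 1/L + 1/C; Z_total = 57.64 + j37.85 Ω = 68.96∠33.3° Ω.
Step 4 — Source phasor: V = 23.5∠-7.4° V = 23.3 - j3.027 V.
Step 5 — Ohm's law: I = V / Z_total = (23.3 - j3.027) / (57.64 + j37.85) = 0.2584 - j0.2222 A.
Step 6 — Convert to polar: |I| = 0.3408 A, ∠I = -40.7°.

I = 0.3408∠-40.7° A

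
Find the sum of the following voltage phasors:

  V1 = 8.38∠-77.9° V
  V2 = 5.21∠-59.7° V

Step 1 — Convert each phasor to rectangular form:
  V1 = 8.38·(cos(-77.9°) + j·sin(-77.9°)) = 1.757 - j8.194 V
  V2 = 5.21·(cos(-59.7°) + j·sin(-59.7°)) = 2.629 - j4.498 V
Step 2 — Sum components: V_total = 4.385 - j12.69 V.
Step 3 — Convert to polar: |V_total| = 13.43 V, ∠V_total = -70.9°.

V_total = 13.43∠-70.9° V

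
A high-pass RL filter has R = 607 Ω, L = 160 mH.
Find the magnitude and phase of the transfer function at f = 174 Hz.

Step 1 — Angular frequency: ω = 2π·174 = 1093 rad/s.
Step 2 — Transfer function: H(jω) = jωL/(R + jωL).
Step 3 — Numerator jωL = j·174.9; denominator R + jωL = 607 + j174.9.
Step 4 — H = 0.07668 + j0.2661.
Step 5 — Magnitude: |H| = 0.2769 (-11.2 dB); phase: φ = 73.9°.

|H| = 0.2769 (-11.2 dB), φ = 73.9°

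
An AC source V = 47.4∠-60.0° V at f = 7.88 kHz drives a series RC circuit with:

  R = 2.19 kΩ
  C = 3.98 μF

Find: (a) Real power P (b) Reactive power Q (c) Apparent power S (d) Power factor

Step 1 — Angular frequency: ω = 2π·f = 2π·7880 = 4.951e+04 rad/s.
Step 2 — Component impedances:
  R: Z = R = 2190 Ω
  C: Z = 1/(jωC) = -j/(ω·C) = 0 - j5.075 Ω
Step 3 — Series combination: Z_total = R + C = 2190 - j5.075 Ω = 2190∠-0.1° Ω.
Step 4 — Source phasor: V = 47.4∠-60.0° V = 23.7 - j41.05 V.
Step 5 — Current: I = V / Z = 0.01087 - j0.01872 A = 0.02164∠-59.9° A.
Step 6 — Complex power: S = V·I* = 1.026 - j0.002377 VA.
Step 7 — Real power: P = Re(S) = 1.026 W.
Step 8 — Reactive power: Q = Im(S) = -0.002377 VAR.
Step 9 — Apparent power: |S| = 1.026 VA.
Step 10 — Power factor: PF = P/|S| = 1 (leading).

(a) P = 1.026 W  (b) Q = -0.002377 VAR  (c) S = 1.026 VA  (d) PF = 1 (leading)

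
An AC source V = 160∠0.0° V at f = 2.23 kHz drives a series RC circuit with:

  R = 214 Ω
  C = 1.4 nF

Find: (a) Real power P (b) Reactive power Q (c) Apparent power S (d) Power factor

Step 1 — Angular frequency: ω = 2π·f = 2π·2230 = 1.401e+04 rad/s.
Step 2 — Component impedances:
  R: Z = R = 214 Ω
  C: Z = 1/(jωC) = -j/(ω·C) = 0 - j5.098e+04 Ω
Step 3 — Series combination: Z_total = R + C = 214 - j5.098e+04 Ω = 5.098e+04∠-89.8° Ω.
Step 4 — Source phasor: V = 160∠0.0° V = 160 V.
Step 5 — Current: I = V / Z = 1.318e-05 + j0.003139 A = 0.003139∠89.8° A.
Step 6 — Complex power: S = V·I* = 0.002108 - j0.5022 VA.
Step 7 — Real power: P = Re(S) = 0.002108 W.
Step 8 — Reactive power: Q = Im(S) = -0.5022 VAR.
Step 9 — Apparent power: |S| = 0.5022 VA.
Step 10 — Power factor: PF = P/|S| = 0.004198 (leading).

(a) P = 0.002108 W  (b) Q = -0.5022 VAR  (c) S = 0.5022 VA  (d) PF = 0.004198 (leading)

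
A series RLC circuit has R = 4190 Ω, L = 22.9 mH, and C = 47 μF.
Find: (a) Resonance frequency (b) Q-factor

Step 1 — Resonance condition Im(Z)=0 gives ω₀ = 1/√(LC).
Step 2 — ω₀ = 1/√(0.0229·4.7e-05) = 963.9 rad/s.
Step 3 — f₀ = ω₀/(2π) = 153.4 Hz.
Step 4 — Series Q: Q = ω₀L/R = 963.9·0.0229/4190 = 0.005268.

(a) f₀ = 153.4 Hz  (b) Q = 0.005268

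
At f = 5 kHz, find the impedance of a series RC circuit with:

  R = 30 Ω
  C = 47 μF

Step 1 — Angular frequency: ω = 2π·f = 2π·5000 = 3.142e+04 rad/s.
Step 2 — Component impedances:
  R: Z = R = 30 Ω
  C: Z = 1/(jωC) = -j/(ω·C) = 0 - j0.6773 Ω
Step 3 — Series combination: Z_total = R + C = 30 - j0.6773 Ω = 30.01∠-1.3° Ω.

Z = 30 - j0.6773 Ω = 30.01∠-1.3° Ω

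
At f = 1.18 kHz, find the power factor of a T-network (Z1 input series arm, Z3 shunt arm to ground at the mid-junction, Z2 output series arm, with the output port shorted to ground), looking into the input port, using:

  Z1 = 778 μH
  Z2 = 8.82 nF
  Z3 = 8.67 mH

Step 1 — Angular frequency: ω = 2π·f = 2π·1180 = 7414 rad/s.
Step 2 — Component impedances:
  Z1: Z = jωL = j·7414·0.000778 = 0 + j5.768 Ω
  Z2: Z = 1/(jωC) = -j/(ω·C) = 0 - j1.529e+04 Ω
  Z3: Z = jωL = j·7414·0.00867 = 0 + j64.28 Ω
Step 3 — With the output port shorted to ground, the output series arm Z2 runs from the junction to ground; the shunt arm Z3 also runs from the junction to ground. They appear in parallel: Z3 || Z2 = 0 + j64.55 Ω.
Step 4 — Series with input arm Z1: Z_in = Z1 + (Z3 || Z2) = 0 + j70.32 Ω = 70.32∠90.0° Ω.
Step 5 — Power factor: PF = cos(φ) = Re(Z)/|Z| = 0/70.32 = 0.
Step 6 — Type: Im(Z) = 70.32 ⇒ lagging (phase φ = 90.0°).

PF = 0 (lagging, φ = 90.0°)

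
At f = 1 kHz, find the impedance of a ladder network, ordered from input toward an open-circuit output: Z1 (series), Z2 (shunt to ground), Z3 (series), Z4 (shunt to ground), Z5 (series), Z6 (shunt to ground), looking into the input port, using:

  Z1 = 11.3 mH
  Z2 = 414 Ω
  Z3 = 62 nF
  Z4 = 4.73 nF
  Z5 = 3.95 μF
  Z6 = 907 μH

Step 1 — Angular frequency: ω = 2π·f = 2π·1000 = 6283 rad/s.
Step 2 — Component impedances:
  Z1: Z = jωL = j·6283·0.0113 = 0 + j71 Ω
  Z2: Z = R = 414 Ω
  Z3: Z = 1/(jωC) = -j/(ω·C) = 0 - j2567 Ω
  Z4: Z = 1/(jωC) = -j/(ω·C) = 0 - j3.365e+04 Ω
  Z5: Z = 1/(jωC) = -j/(ω·C) = 0 - j40.29 Ω
  Z6: Z = jωL = j·6283·0.000907 = 0 + j5.699 Ω
Step 3 — Ladder network (open output): work backward from the far end, alternating series and parallel combinations. Z_in = 403.8 + j6.745 Ω = 403.8∠1.0° Ω.

Z = 403.8 + j6.745 Ω = 403.8∠1.0° Ω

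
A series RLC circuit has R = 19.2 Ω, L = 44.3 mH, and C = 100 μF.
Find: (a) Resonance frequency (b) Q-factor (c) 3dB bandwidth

Step 1 — Resonance: ω₀ = 1/√(LC) = 1/√(0.0443·0.0001) = 475.1 rad/s.
Step 2 — f₀ = ω₀/(2π) = 75.62 Hz.
Step 3 — Series Q: Q = ω₀L/R = 475.1·0.0443/19.2 = 1.096.
Step 4 — Bandwidth: Δω = ω₀/Q = 433.4 rad/s; BW = Δω/(2π) = 68.98 Hz.

(a) f₀ = 75.62 Hz  (b) Q = 1.096  (c) BW = 68.98 Hz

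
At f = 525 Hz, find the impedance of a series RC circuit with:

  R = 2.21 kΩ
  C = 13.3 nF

Step 1 — Angular frequency: ω = 2π·f = 2π·525 = 3299 rad/s.
Step 2 — Component impedances:
  R: Z = R = 2210 Ω
  C: Z = 1/(jωC) = -j/(ω·C) = 0 - j2.279e+04 Ω
Step 3 — Series combination: Z_total = R + C = 2210 - j2.279e+04 Ω = 2.29e+04∠-84.5° Ω.

Z = 2210 - j2.279e+04 Ω = 2.29e+04∠-84.5° Ω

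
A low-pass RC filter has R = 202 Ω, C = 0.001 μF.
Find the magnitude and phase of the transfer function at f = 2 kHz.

Step 1 — Angular frequency: ω = 2π·2000 = 1.257e+04 rad/s.
Step 2 — Transfer function: H(jω) = 1/(1 + jωRC).
Step 3 — Denominator: 1 + jωRC = 1 + j·1.257e+04·202·1e-09 = 1 + j0.002538.
Step 4 — H = 1 - j0.002538.
Step 5 — Magnitude: |H| = 1 (-0.0 dB); phase: φ = -0.1°.

|H| = 1 (-0.0 dB), φ = -0.1°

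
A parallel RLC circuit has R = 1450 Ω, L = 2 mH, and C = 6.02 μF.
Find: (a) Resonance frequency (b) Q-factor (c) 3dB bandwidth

Step 1 — Resonance: ω₀ = 1/√(LC) = 1/√(0.002·6.02e-06) = 9114 rad/s.
Step 2 — f₀ = ω₀/(2π) = 1450 Hz.
Step 3 — Parallel Q: Q = R/(ω₀L) = 1450/(9114·0.002) = 79.55.
Step 4 — Bandwidth: Δω = ω₀/Q = 114.6 rad/s; BW = Δω/(2π) = 18.23 Hz.

(a) f₀ = 1450 Hz  (b) Q = 79.55  (c) BW = 18.23 Hz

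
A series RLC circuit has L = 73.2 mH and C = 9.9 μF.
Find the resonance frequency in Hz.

Step 1 — Resonance condition Im(Z)=0 gives ω₀ = 1/√(LC).
Step 2 — ω₀ = 1/√(0.0732·9.9e-06) = 1175 rad/s.
Step 3 — f₀ = ω₀/(2π) = 187 Hz.

f₀ = 187 Hz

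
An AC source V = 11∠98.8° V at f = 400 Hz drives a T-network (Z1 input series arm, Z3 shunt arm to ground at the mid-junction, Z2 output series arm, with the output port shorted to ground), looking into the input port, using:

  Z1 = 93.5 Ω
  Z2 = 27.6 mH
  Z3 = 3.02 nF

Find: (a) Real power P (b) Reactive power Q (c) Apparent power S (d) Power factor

Step 1 — Angular frequency: ω = 2π·f = 2π·400 = 2513 rad/s.
Step 2 — Component impedances:
  Z1: Z = R = 93.5 Ω
  Z2: Z = jωL = j·2513·0.0276 = 0 + j69.37 Ω
  Z3: Z = 1/(jωC) = -j/(ω·C) = 0 - j1.318e+05 Ω
Step 3 — With the output port shorted to ground, the output series arm Z2 runs from the junction to ground; the shunt arm Z3 also runs from the junction to ground. They appear in parallel: Z3 || Z2 = 0 + j69.4 Ω.
Step 4 — Series with input arm Z1: Z_in = Z1 + (Z3 || Z2) = 93.5 + j69.4 Ω = 116.4∠36.6° Ω.
Step 5 — Source phasor: V = 11∠98.8° V = -1.683 + j10.87 V.
Step 6 — Current: I = V / Z = 0.04404 + j0.08357 A = 0.09447∠62.2° A.
Step 7 — Complex power: S = V·I* = 0.8344 + j0.6193 VA.
Step 8 — Real power: P = Re(S) = 0.8344 W.
Step 9 — Reactive power: Q = Im(S) = 0.6193 VAR.
Step 10 — Apparent power: |S| = 1.039 VA.
Step 11 — Power factor: PF = P/|S| = 0.803 (lagging).

(a) P = 0.8344 W  (b) Q = 0.6193 VAR  (c) S = 1.039 VA  (d) PF = 0.803 (lagging)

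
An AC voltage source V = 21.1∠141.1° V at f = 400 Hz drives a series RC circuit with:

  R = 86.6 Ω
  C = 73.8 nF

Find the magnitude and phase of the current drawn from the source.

Step 1 — Angular frequency: ω = 2π·f = 2π·400 = 2513 rad/s.
Step 2 — Component impedances:
  R: Z = R = 86.6 Ω
  C: Z = 1/(jωC) = -j/(ω·C) = 0 - j5391 Ω
Step 3 — Series combination: Z_total = R + C = 86.6 - j5391 Ω = 5392∠-89.1° Ω.
Step 4 — Source phasor: V = 21.1∠141.1° V = -16.42 + j13.25 V.
Step 5 — Ohm's law: I = V / Z_total = (-16.42 + j13.25) / (86.6 - j5391) = -0.002506 - j0.003005 A.
Step 6 — Convert to polar: |I| = 0.003913 A, ∠I = -129.8°.

I = 0.003913∠-129.8° A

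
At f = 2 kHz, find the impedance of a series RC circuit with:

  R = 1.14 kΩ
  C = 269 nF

Step 1 — Angular frequency: ω = 2π·f = 2π·2000 = 1.257e+04 rad/s.
Step 2 — Component impedances:
  R: Z = R = 1140 Ω
  C: Z = 1/(jωC) = -j/(ω·C) = 0 - j295.8 Ω
Step 3 — Series combination: Z_total = R + C = 1140 - j295.8 Ω = 1178∠-14.5° Ω.

Z = 1140 - j295.8 Ω = 1178∠-14.5° Ω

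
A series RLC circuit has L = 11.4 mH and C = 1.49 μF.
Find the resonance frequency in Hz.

Step 1 — Resonance condition Im(Z)=0 gives ω₀ = 1/√(LC).
Step 2 — ω₀ = 1/√(0.0114·1.49e-06) = 7673 rad/s.
Step 3 — f₀ = ω₀/(2π) = 1221 Hz.

f₀ = 1221 Hz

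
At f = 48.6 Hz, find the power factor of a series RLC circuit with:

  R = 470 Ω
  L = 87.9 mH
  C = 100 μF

Step 1 — Angular frequency: ω = 2π·f = 2π·48.6 = 305.4 rad/s.
Step 2 — Component impedances:
  R: Z = R = 470 Ω
  L: Z = jωL = j·305.4·0.0879 = 0 + j26.84 Ω
  C: Z = 1/(jωC) = -j/(ω·C) = 0 - j32.75 Ω
Step 3 — Series combination: Z_total = R + L + C = 470 - j5.907 Ω = 470∠-0.7° Ω.
Step 4 — Power factor: PF = cos(φ) = Re(Z)/|Z| = 470/470.04 = 0.9999.
Step 5 — Type: Im(Z) = -5.907 ⇒ leading (phase φ = -0.7°).

PF = 0.9999 (leading, φ = -0.7°)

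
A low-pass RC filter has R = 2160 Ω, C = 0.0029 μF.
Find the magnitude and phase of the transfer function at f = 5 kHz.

Step 1 — Angular frequency: ω = 2π·5000 = 3.142e+04 rad/s.
Step 2 — Transfer function: H(jω) = 1/(1 + jωRC).
Step 3 — Denominator: 1 + jωRC = 1 + j·3.142e+04·2160·2.9e-09 = 1 + j0.1968.
Step 4 — H = 0.9627 - j0.1895.
Step 5 — Magnitude: |H| = 0.9812 (-0.2 dB); phase: φ = -11.1°.

|H| = 0.9812 (-0.2 dB), φ = -11.1°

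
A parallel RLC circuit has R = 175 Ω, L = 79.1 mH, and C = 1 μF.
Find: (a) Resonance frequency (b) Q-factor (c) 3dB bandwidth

Step 1 — Resonance: ω₀ = 1/√(LC) = 1/√(0.0791·1e-06) = 3556 rad/s.
Step 2 — f₀ = ω₀/(2π) = 565.9 Hz.
Step 3 — Parallel Q: Q = R/(ω₀L) = 175/(3556·0.0791) = 0.6222.
Step 4 — Bandwidth: Δω = ω₀/Q = 5714 rad/s; BW = Δω/(2π) = 909.5 Hz.

(a) f₀ = 565.9 Hz  (b) Q = 0.6222  (c) BW = 909.5 Hz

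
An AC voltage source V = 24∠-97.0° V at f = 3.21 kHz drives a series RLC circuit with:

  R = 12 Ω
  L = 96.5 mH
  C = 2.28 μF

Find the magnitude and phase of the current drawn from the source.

Step 1 — Angular frequency: ω = 2π·f = 2π·3210 = 2.017e+04 rad/s.
Step 2 — Component impedances:
  R: Z = R = 12 Ω
  L: Z = jωL = j·2.017e+04·0.0965 = 0 + j1946 Ω
  C: Z = 1/(jωC) = -j/(ω·C) = 0 - j21.75 Ω
Step 3 — Series combination: Z_total = R + L + C = 12 + j1925 Ω = 1925∠89.6° Ω.
Step 4 — Source phasor: V = 24∠-97.0° V = -2.925 - j23.82 V.
Step 5 — Ohm's law: I = V / Z_total = (-2.925 - j23.82) / (12 + j1925) = -0.01239 + j0.001443 A.
Step 6 — Convert to polar: |I| = 0.01247 A, ∠I = 173.4°.

I = 0.01247∠173.4° A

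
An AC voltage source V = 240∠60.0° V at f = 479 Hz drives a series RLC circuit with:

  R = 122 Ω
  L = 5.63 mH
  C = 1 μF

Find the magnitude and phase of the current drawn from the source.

Step 1 — Angular frequency: ω = 2π·f = 2π·479 = 3010 rad/s.
Step 2 — Component impedances:
  R: Z = R = 122 Ω
  L: Z = jωL = j·3010·0.00563 = 0 + j16.94 Ω
  C: Z = 1/(jωC) = -j/(ω·C) = 0 - j332.3 Ω
Step 3 — Series combination: Z_total = R + L + C = 122 - j315.3 Ω = 338.1∠-68.8° Ω.
Step 4 — Source phasor: V = 240∠60.0° V = 120 + j207.8 V.
Step 5 — Ohm's law: I = V / Z_total = (120 + j207.8) / (122 - j315.3) = -0.4453 + j0.5528 A.
Step 6 — Convert to polar: |I| = 0.7099 A, ∠I = 128.8°.

I = 0.7099∠128.8° A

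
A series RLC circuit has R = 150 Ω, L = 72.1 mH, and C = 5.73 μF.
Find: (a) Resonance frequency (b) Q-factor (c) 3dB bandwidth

Step 1 — Resonance: ω₀ = 1/√(LC) = 1/√(0.0721·5.73e-06) = 1556 rad/s.
Step 2 — f₀ = ω₀/(2π) = 247.6 Hz.
Step 3 — Series Q: Q = ω₀L/R = 1556·0.0721/150 = 0.7478.
Step 4 — Bandwidth: Δω = ω₀/Q = 2080 rad/s; BW = Δω/(2π) = 331.1 Hz.

(a) f₀ = 247.6 Hz  (b) Q = 0.7478  (c) BW = 331.1 Hz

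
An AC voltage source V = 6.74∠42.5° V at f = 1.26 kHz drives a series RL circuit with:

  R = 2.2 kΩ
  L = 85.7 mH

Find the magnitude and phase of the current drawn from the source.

Step 1 — Angular frequency: ω = 2π·f = 2π·1260 = 7917 rad/s.
Step 2 — Component impedances:
  R: Z = R = 2200 Ω
  L: Z = jωL = j·7917·0.0857 = 0 + j678.5 Ω
Step 3 — Series combination: Z_total = R + L = 2200 + j678.5 Ω = 2302∠17.1° Ω.
Step 4 — Source phasor: V = 6.74∠42.5° V = 4.969 + j4.553 V.
Step 5 — Ohm's law: I = V / Z_total = (4.969 + j4.553) / (2200 + j678.5) = 0.002645 + j0.001254 A.
Step 6 — Convert to polar: |I| = 0.002928 A, ∠I = 25.4°.

I = 0.002928∠25.4° A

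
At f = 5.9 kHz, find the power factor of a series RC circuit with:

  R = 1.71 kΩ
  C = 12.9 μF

Step 1 — Angular frequency: ω = 2π·f = 2π·5900 = 3.707e+04 rad/s.
Step 2 — Component impedances:
  R: Z = R = 1710 Ω
  C: Z = 1/(jωC) = -j/(ω·C) = 0 - j2.091 Ω
Step 3 — Series combination: Z_total = R + C = 1710 - j2.091 Ω = 1710∠-0.1° Ω.
Step 4 — Power factor: PF = cos(φ) = Re(Z)/|Z| = 1710/1710 = 1.
Step 5 — Type: Im(Z) = -2.091 ⇒ leading (phase φ = -0.1°).

PF = 1 (leading, φ = -0.1°)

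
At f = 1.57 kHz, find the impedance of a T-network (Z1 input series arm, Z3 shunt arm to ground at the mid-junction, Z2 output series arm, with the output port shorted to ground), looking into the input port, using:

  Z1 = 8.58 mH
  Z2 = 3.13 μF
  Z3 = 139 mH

Step 1 — Angular frequency: ω = 2π·f = 2π·1570 = 9865 rad/s.
Step 2 — Component impedances:
  Z1: Z = jωL = j·9865·0.00858 = 0 + j84.64 Ω
  Z2: Z = 1/(jωC) = -j/(ω·C) = 0 - j32.39 Ω
  Z3: Z = jωL = j·9865·0.139 = 0 + j1371 Ω
Step 3 — With the output port shorted to ground, the output series arm Z2 runs from the junction to ground; the shunt arm Z3 also runs from the junction to ground. They appear in parallel: Z3 || Z2 = 0 - j33.17 Ω.
Step 4 — Series with input arm Z1: Z_in = Z1 + (Z3 || Z2) = 0 + j51.47 Ω = 51.47∠90.0° Ω.

Z = 0 + j51.47 Ω = 51.47∠90.0° Ω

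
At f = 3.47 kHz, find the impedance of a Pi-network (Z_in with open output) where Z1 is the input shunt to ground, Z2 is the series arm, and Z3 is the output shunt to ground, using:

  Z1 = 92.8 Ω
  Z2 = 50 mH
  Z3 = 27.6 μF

Step 1 — Angular frequency: ω = 2π·f = 2π·3470 = 2.18e+04 rad/s.
Step 2 — Component impedances:
  Z1: Z = R = 92.8 Ω
  Z2: Z = jωL = j·2.18e+04·0.05 = 0 + j1090 Ω
  Z3: Z = 1/(jωC) = -j/(ω·C) = 0 - j1.662 Ω
Step 3 — With open output, the series arm Z2 and the output shunt Z3 appear in series to ground: Z2 + Z3 = 0 + j1088 Ω.
Step 4 — Parallel with input shunt Z1: Z_in = Z1 || (Z2 + Z3) = 92.13 + j7.855 Ω = 92.46∠4.9° Ω.

Z = 92.13 + j7.855 Ω = 92.46∠4.9° Ω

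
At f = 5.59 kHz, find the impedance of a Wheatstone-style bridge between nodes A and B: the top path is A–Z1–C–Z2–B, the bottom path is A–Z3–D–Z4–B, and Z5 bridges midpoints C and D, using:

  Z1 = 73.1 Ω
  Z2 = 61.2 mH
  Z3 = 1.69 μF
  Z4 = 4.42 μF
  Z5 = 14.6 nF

Step 1 — Angular frequency: ω = 2π·f = 2π·5590 = 3.512e+04 rad/s.
Step 2 — Component impedances:
  Z1: Z = R = 73.1 Ω
  Z2: Z = jωL = j·3.512e+04·0.0612 = 0 + j2150 Ω
  Z3: Z = 1/(jωC) = -j/(ω·C) = 0 - j16.85 Ω
  Z4: Z = 1/(jωC) = -j/(ω·C) = 0 - j6.441 Ω
  Z5: Z = 1/(jωC) = -j/(ω·C) = 0 - j1950 Ω
Step 3 — Bridge requires nodal analysis (the Z5 bridge couples midpoints C and D, so the two paths cannot be reduced to a simple series/parallel combination). Setting node B to ground and injecting 1 A at node A, the 3-node admittance system at A, C, D solves to V_A = Z_AB = 0.0003622 - j23.4 Ω = 23.4∠-90.0° Ω.

Z = 0.0003622 - j23.4 Ω = 23.4∠-90.0° Ω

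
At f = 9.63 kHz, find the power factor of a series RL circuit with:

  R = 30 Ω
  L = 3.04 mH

Step 1 — Angular frequency: ω = 2π·f = 2π·9630 = 6.051e+04 rad/s.
Step 2 — Component impedances:
  R: Z = R = 30 Ω
  L: Z = jωL = j·6.051e+04·0.00304 = 0 + j183.9 Ω
Step 3 — Series combination: Z_total = R + L = 30 + j183.9 Ω = 186.4∠80.7° Ω.
Step 4 — Power factor: PF = cos(φ) = Re(Z)/|Z| = 30/186.37 = 0.161.
Step 5 — Type: Im(Z) = 183.9 ⇒ lagging (phase φ = 80.7°).

PF = 0.161 (lagging, φ = 80.7°)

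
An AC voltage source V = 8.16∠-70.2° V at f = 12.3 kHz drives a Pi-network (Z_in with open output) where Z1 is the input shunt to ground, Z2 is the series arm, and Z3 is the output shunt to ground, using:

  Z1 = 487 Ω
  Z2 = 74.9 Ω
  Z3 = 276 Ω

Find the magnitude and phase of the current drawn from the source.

Step 1 — Angular frequency: ω = 2π·f = 2π·1.23e+04 = 7.728e+04 rad/s.
Step 2 — Component impedances:
  Z1: Z = R = 487 Ω
  Z2: Z = R = 74.9 Ω
  Z3: Z = R = 276 Ω
Step 3 — With open output, the series arm Z2 and the output shunt Z3 appear in series to ground: Z2 + Z3 = 350.9 Ω.
Step 4 — Parallel with input shunt Z1: Z_in = Z1 || (Z2 + Z3) = 203.9 Ω = 203.9∠0.0° Ω.
Step 5 — Source phasor: V = 8.16∠-70.2° V = 2.764 - j7.678 V.
Step 6 — Ohm's law: I = V / Z_total = (2.764 - j7.678) / (203.9) = 0.01355 - j0.03764 A.
Step 7 — Convert to polar: |I| = 0.04001 A, ∠I = -70.2°.

I = 0.04001∠-70.2° A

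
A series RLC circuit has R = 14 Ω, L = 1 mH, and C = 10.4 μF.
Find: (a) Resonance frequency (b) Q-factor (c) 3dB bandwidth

Step 1 — Resonance: ω₀ = 1/√(LC) = 1/√(0.001·1.04e-05) = 9806 rad/s.
Step 2 — f₀ = ω₀/(2π) = 1561 Hz.
Step 3 — Series Q: Q = ω₀L/R = 9806·0.001/14 = 0.7004.
Step 4 — Bandwidth: Δω = ω₀/Q = 1.4e+04 rad/s; BW = Δω/(2π) = 2228 Hz.

(a) f₀ = 1561 Hz  (b) Q = 0.7004  (c) BW = 2228 Hz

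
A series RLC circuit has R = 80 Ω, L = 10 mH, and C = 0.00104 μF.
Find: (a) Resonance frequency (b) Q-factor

Step 1 — Resonance condition Im(Z)=0 gives ω₀ = 1/√(LC).
Step 2 — ω₀ = 1/√(0.01·1.04e-09) = 3.101e+05 rad/s.
Step 3 — f₀ = ω₀/(2π) = 4.935e+04 Hz.
Step 4 — Series Q: Q = ω₀L/R = 3.101e+05·0.01/80 = 38.76.

(a) f₀ = 4.935e+04 Hz  (b) Q = 38.76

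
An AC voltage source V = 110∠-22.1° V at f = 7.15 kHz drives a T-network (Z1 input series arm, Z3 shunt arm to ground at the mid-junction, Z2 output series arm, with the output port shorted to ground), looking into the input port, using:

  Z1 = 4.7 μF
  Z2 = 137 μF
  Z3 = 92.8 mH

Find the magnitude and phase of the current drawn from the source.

Step 1 — Angular frequency: ω = 2π·f = 2π·7150 = 4.492e+04 rad/s.
Step 2 — Component impedances:
  Z1: Z = 1/(jωC) = -j/(ω·C) = 0 - j4.736 Ω
  Z2: Z = 1/(jωC) = -j/(ω·C) = 0 - j0.1625 Ω
  Z3: Z = jωL = j·4.492e+04·0.0928 = 0 + j4169 Ω
Step 3 — With the output port shorted to ground, the output series arm Z2 runs from the junction to ground; the shunt arm Z3 also runs from the junction to ground. They appear in parallel: Z3 || Z2 = 0 - j0.1625 Ω.
Step 4 — Series with input arm Z1: Z_in = Z1 + (Z3 || Z2) = 0 - j4.899 Ω = 4.899∠-90.0° Ω.
Step 5 — Source phasor: V = 110∠-22.1° V = 101.9 - j41.38 V.
Step 6 — Ohm's law: I = V / Z_total = (101.9 - j41.38) / (0 - j4.899) = 8.448 + j20.81 A.
Step 7 — Convert to polar: |I| = 22.46 A, ∠I = 67.9°.

I = 22.46∠67.9° A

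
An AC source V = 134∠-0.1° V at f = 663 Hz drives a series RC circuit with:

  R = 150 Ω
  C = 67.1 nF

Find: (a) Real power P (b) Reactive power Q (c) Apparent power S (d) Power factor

Step 1 — Angular frequency: ω = 2π·f = 2π·663 = 4166 rad/s.
Step 2 — Component impedances:
  R: Z = R = 150 Ω
  C: Z = 1/(jωC) = -j/(ω·C) = 0 - j3578 Ω
Step 3 — Series combination: Z_total = R + C = 150 - j3578 Ω = 3581∠-87.6° Ω.
Step 4 — Source phasor: V = 134∠-0.1° V = 134 - j0.2339 V.
Step 5 — Current: I = V / Z = 0.001633 + j0.03739 A = 0.03742∠87.5° A.
Step 6 — Complex power: S = V·I* = 0.2101 - j5.01 VA.
Step 7 — Real power: P = Re(S) = 0.2101 W.
Step 8 — Reactive power: Q = Im(S) = -5.01 VAR.
Step 9 — Apparent power: |S| = 5.015 VA.
Step 10 — Power factor: PF = P/|S| = 0.04189 (leading).

(a) P = 0.2101 W  (b) Q = -5.01 VAR  (c) S = 5.015 VA  (d) PF = 0.04189 (leading)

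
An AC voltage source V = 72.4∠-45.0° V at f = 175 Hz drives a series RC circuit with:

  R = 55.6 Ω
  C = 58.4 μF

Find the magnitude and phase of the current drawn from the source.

Step 1 — Angular frequency: ω = 2π·f = 2π·175 = 1100 rad/s.
Step 2 — Component impedances:
  R: Z = R = 55.6 Ω
  C: Z = 1/(jωC) = -j/(ω·C) = 0 - j15.57 Ω
Step 3 — Series combination: Z_total = R + C = 55.6 - j15.57 Ω = 57.74∠-15.6° Ω.
Step 4 — Source phasor: V = 72.4∠-45.0° V = 51.19 - j51.19 V.
Step 5 — Ohm's law: I = V / Z_total = (51.19 - j51.19) / (55.6 - j15.57) = 1.093 - j0.6147 A.
Step 6 — Convert to polar: |I| = 1.254 A, ∠I = -29.4°.

I = 1.254∠-29.4° A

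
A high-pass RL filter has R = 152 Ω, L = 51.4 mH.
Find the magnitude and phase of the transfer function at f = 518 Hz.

Step 1 — Angular frequency: ω = 2π·518 = 3255 rad/s.
Step 2 — Transfer function: H(jω) = jωL/(R + jωL).
Step 3 — Numerator jωL = j·167.3; denominator R + jωL = 152 + j167.3.
Step 4 — H = 0.5478 + j0.4977.
Step 5 — Magnitude: |H| = 0.7401 (-2.6 dB); phase: φ = 42.3°.

|H| = 0.7401 (-2.6 dB), φ = 42.3°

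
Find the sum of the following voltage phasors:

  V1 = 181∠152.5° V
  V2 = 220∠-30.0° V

Step 1 — Convert each phasor to rectangular form:
  V1 = 181·(cos(152.5°) + j·sin(152.5°)) = -160.5 + j83.58 V
  V2 = 220·(cos(-30.0°) + j·sin(-30.0°)) = 190.5 - j110 V
Step 2 — Sum components: V_total = 29.98 - j26.42 V.
Step 3 — Convert to polar: |V_total| = 39.96 V, ∠V_total = -41.4°.

V_total = 39.96∠-41.4° V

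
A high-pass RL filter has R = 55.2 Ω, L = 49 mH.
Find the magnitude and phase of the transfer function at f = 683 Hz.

Step 1 — Angular frequency: ω = 2π·683 = 4291 rad/s.
Step 2 — Transfer function: H(jω) = jωL/(R + jωL).
Step 3 — Numerator jωL = j·210.3; denominator R + jωL = 55.2 + j210.3.
Step 4 — H = 0.9355 + j0.2456.
Step 5 — Magnitude: |H| = 0.9672 (-0.3 dB); phase: φ = 14.7°.

|H| = 0.9672 (-0.3 dB), φ = 14.7°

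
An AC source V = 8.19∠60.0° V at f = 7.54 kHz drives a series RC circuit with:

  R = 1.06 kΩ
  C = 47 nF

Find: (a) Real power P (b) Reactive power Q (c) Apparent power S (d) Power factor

Step 1 — Angular frequency: ω = 2π·f = 2π·7540 = 4.738e+04 rad/s.
Step 2 — Component impedances:
  R: Z = R = 1060 Ω
  C: Z = 1/(jωC) = -j/(ω·C) = 0 - j449.1 Ω
Step 3 — Series combination: Z_total = R + C = 1060 - j449.1 Ω = 1151∠-23.0° Ω.
Step 4 — Source phasor: V = 8.19∠60.0° V = 4.095 + j7.093 V.
Step 5 — Current: I = V / Z = 0.0008717 + j0.007061 A = 0.007114∠83.0° A.
Step 6 — Complex power: S = V·I* = 0.05365 - j0.02273 VA.
Step 7 — Real power: P = Re(S) = 0.05365 W.
Step 8 — Reactive power: Q = Im(S) = -0.02273 VAR.
Step 9 — Apparent power: |S| = 0.05827 VA.
Step 10 — Power factor: PF = P/|S| = 0.9208 (leading).

(a) P = 0.05365 W  (b) Q = -0.02273 VAR  (c) S = 0.05827 VA  (d) PF = 0.9208 (leading)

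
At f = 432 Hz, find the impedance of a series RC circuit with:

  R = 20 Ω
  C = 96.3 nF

Step 1 — Angular frequency: ω = 2π·f = 2π·432 = 2714 rad/s.
Step 2 — Component impedances:
  R: Z = R = 20 Ω
  C: Z = 1/(jωC) = -j/(ω·C) = 0 - j3826 Ω
Step 3 — Series combination: Z_total = R + C = 20 - j3826 Ω = 3826∠-89.7° Ω.

Z = 20 - j3826 Ω = 3826∠-89.7° Ω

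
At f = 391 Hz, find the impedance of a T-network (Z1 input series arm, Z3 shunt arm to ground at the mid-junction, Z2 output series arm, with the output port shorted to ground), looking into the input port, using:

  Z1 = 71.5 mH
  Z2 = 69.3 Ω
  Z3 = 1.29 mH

Step 1 — Angular frequency: ω = 2π·f = 2π·391 = 2457 rad/s.
Step 2 — Component impedances:
  Z1: Z = jωL = j·2457·0.0715 = 0 + j175.7 Ω
  Z2: Z = R = 69.3 Ω
  Z3: Z = jωL = j·2457·0.00129 = 0 + j3.169 Ω
Step 3 — With the output port shorted to ground, the output series arm Z2 runs from the junction to ground; the shunt arm Z3 also runs from the junction to ground. They appear in parallel: Z3 || Z2 = 0.1446 + j3.163 Ω.
Step 4 — Series with input arm Z1: Z_in = Z1 + (Z3 || Z2) = 0.1446 + j178.8 Ω = 178.8∠90.0° Ω.

Z = 0.1446 + j178.8 Ω = 178.8∠90.0° Ω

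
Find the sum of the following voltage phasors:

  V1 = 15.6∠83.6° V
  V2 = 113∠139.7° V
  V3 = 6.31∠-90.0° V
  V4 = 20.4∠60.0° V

Step 1 — Convert each phasor to rectangular form:
  V1 = 15.6·(cos(83.6°) + j·sin(83.6°)) = 1.739 + j15.5 V
  V2 = 113·(cos(139.7°) + j·sin(139.7°)) = -86.18 + j73.09 V
  V3 = 6.31·(cos(-90.0°) + j·sin(-90.0°)) = 0 - j6.31 V
  V4 = 20.4·(cos(60.0°) + j·sin(60.0°)) = 10.2 + j17.67 V
Step 2 — Sum components: V_total = -74.24 + j99.95 V.
Step 3 — Convert to polar: |V_total| = 124.5 V, ∠V_total = 126.6°.

V_total = 124.5∠126.6° V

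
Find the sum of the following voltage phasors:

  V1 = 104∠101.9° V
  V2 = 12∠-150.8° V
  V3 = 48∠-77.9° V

Step 1 — Convert each phasor to rectangular form:
  V1 = 104·(cos(101.9°) + j·sin(101.9°)) = -21.45 + j101.8 V
  V2 = 12·(cos(-150.8°) + j·sin(-150.8°)) = -10.48 - j5.854 V
  V3 = 48·(cos(-77.9°) + j·sin(-77.9°)) = 10.06 - j46.93 V
Step 2 — Sum components: V_total = -21.86 + j48.98 V.
Step 3 — Convert to polar: |V_total| = 53.63 V, ∠V_total = 114.1°.

V_total = 53.63∠114.1° V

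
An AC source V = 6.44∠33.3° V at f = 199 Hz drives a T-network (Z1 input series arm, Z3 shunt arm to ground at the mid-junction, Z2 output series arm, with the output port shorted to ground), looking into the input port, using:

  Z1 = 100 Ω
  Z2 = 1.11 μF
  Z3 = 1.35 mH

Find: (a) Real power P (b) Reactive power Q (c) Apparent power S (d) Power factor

Step 1 — Angular frequency: ω = 2π·f = 2π·199 = 1250 rad/s.
Step 2 — Component impedances:
  Z1: Z = R = 100 Ω
  Z2: Z = 1/(jωC) = -j/(ω·C) = 0 - j720.5 Ω
  Z3: Z = jωL = j·1250·0.00135 = 0 + j1.688 Ω
Step 3 — With the output port shorted to ground, the output series arm Z2 runs from the junction to ground; the shunt arm Z3 also runs from the junction to ground. They appear in parallel: Z3 || Z2 = 0 + j1.692 Ω.
Step 4 — Series with input arm Z1: Z_in = Z1 + (Z3 || Z2) = 100 + j1.692 Ω = 100∠1.0° Ω.
Step 5 — Source phasor: V = 6.44∠33.3° V = 5.383 + j3.536 V.
Step 6 — Current: I = V / Z = 0.05441 + j0.03444 A = 0.06439∠32.3° A.
Step 7 — Complex power: S = V·I* = 0.4146 + j0.007015 VA.
Step 8 — Real power: P = Re(S) = 0.4146 W.
Step 9 — Reactive power: Q = Im(S) = 0.007015 VAR.
Step 10 — Apparent power: |S| = 0.4147 VA.
Step 11 — Power factor: PF = P/|S| = 0.9999 (lagging).

(a) P = 0.4146 W  (b) Q = 0.007015 VAR  (c) S = 0.4147 VA  (d) PF = 0.9999 (lagging)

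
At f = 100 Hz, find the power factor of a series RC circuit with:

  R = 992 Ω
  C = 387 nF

Step 1 — Angular frequency: ω = 2π·f = 2π·100 = 628.3 rad/s.
Step 2 — Component impedances:
  R: Z = R = 992 Ω
  C: Z = 1/(jωC) = -j/(ω·C) = 0 - j4113 Ω
Step 3 — Series combination: Z_total = R + C = 992 - j4113 Ω = 4230∠-76.4° Ω.
Step 4 — Power factor: PF = cos(φ) = Re(Z)/|Z| = 992/4230 = 0.2345.
Step 5 — Type: Im(Z) = -4113 ⇒ leading (phase φ = -76.4°).

PF = 0.2345 (leading, φ = -76.4°)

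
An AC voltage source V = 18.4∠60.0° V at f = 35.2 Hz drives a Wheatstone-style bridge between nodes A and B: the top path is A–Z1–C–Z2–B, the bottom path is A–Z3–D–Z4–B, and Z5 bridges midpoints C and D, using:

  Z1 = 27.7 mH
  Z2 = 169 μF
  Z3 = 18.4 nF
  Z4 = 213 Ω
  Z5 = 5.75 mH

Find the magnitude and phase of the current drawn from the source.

Step 1 — Angular frequency: ω = 2π·f = 2π·35.2 = 221.2 rad/s.
Step 2 — Component impedances:
  Z1: Z = jωL = j·221.2·0.0277 = 0 + j6.126 Ω
  Z2: Z = 1/(jωC) = -j/(ω·C) = 0 - j26.75 Ω
  Z3: Z = 1/(jωC) = -j/(ω·C) = 0 - j2.457e+05 Ω
  Z4: Z = R = 213 Ω
  Z5: Z = jωL = j·221.2·0.00575 = 0 + j1.272 Ω
Step 3 — Bridge requires nodal analysis (the Z5 bridge couples midpoints C and D, so the two paths cannot be reduced to a simple series/parallel combination). Setting node B to ground and injecting 1 A at node A, the 3-node admittance system at A, C, D solves to V_A = Z_AB = 3.313 - j20.23 Ω = 20.5∠-80.7° Ω.
Step 4 — Source phasor: V = 18.4∠60.0° V = 9.2 + j15.93 V.
Step 5 — Ohm's law: I = V / Z_total = (9.2 + j15.93) / (3.313 - j20.23) = -0.6945 + j0.5685 A.
Step 6 — Convert to polar: |I| = 0.8975 A, ∠I = 140.7°.

I = 0.8975∠140.7° A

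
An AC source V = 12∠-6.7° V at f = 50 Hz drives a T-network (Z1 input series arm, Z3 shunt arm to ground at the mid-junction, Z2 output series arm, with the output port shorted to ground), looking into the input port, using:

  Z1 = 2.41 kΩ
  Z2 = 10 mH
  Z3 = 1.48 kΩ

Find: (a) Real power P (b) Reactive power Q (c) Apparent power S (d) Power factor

Step 1 — Angular frequency: ω = 2π·f = 2π·50 = 314.2 rad/s.
Step 2 — Component impedances:
  Z1: Z = R = 2410 Ω
  Z2: Z = jωL = j·314.2·0.01 = 0 + j3.142 Ω
  Z3: Z = R = 1480 Ω
Step 3 — With the output port shorted to ground, the output series arm Z2 runs from the junction to ground; the shunt arm Z3 also runs from the junction to ground. They appear in parallel: Z3 || Z2 = 0.006669 + j3.142 Ω.
Step 4 — Series with input arm Z1: Z_in = Z1 + (Z3 || Z2) = 2410 + j3.142 Ω = 2410∠0.1° Ω.
Step 5 — Source phasor: V = 12∠-6.7° V = 11.92 - j1.4 V.
Step 6 — Current: I = V / Z = 0.004944 - j0.0005874 A = 0.004979∠-6.8° A.
Step 7 — Complex power: S = V·I* = 0.05975 + j7.789e-05 VA.
Step 8 — Real power: P = Re(S) = 0.05975 W.
Step 9 — Reactive power: Q = Im(S) = 7.789e-05 VAR.
Step 10 — Apparent power: |S| = 0.05975 VA.
Step 11 — Power factor: PF = P/|S| = 1 (lagging).

(a) P = 0.05975 W  (b) Q = 7.789e-05 VAR  (c) S = 0.05975 VA  (d) PF = 1 (lagging)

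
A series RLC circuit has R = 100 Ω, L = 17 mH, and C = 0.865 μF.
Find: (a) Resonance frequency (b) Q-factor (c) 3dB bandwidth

Step 1 — Resonance: ω₀ = 1/√(LC) = 1/√(0.017·8.65e-07) = 8246 rad/s.
Step 2 — f₀ = ω₀/(2π) = 1312 Hz.
Step 3 — Series Q: Q = ω₀L/R = 8246·0.017/100 = 1.402.
Step 4 — Bandwidth: Δω = ω₀/Q = 5882 rad/s; BW = Δω/(2π) = 936.2 Hz.

(a) f₀ = 1312 Hz  (b) Q = 1.402  (c) BW = 936.2 Hz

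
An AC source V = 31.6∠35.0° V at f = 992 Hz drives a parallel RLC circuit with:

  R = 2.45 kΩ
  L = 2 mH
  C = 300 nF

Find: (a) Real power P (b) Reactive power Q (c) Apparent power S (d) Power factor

Step 1 — Angular frequency: ω = 2π·f = 2π·992 = 6233 rad/s.
Step 2 — Component impedances:
  R: Z = R = 2450 Ω
  L: Z = jωL = j·6233·0.002 = 0 + j12.47 Ω
  C: Z = 1/(jωC) = -j/(ω·C) = 0 - j534.8 Ω
Step 3 — Parallel combination: 1/Z_total = 1/R + 1/L + 1/C; Z_total = 0.06649 + j12.76 Ω = 12.76∠89.7° Ω.
Step 4 — Source phasor: V = 31.6∠35.0° V = 25.89 + j18.13 V.
Step 5 — Current: I = V / Z = 1.431 - j2.021 A = 2.476∠-54.7° A.
Step 6 — Complex power: S = V·I* = 0.4076 + j78.24 VA.
Step 7 — Real power: P = Re(S) = 0.4076 W.
Step 8 — Reactive power: Q = Im(S) = 78.24 VAR.
Step 9 — Apparent power: |S| = 78.24 VA.
Step 10 — Power factor: PF = P/|S| = 0.005209 (lagging).

(a) P = 0.4076 W  (b) Q = 78.24 VAR  (c) S = 78.24 VA  (d) PF = 0.005209 (lagging)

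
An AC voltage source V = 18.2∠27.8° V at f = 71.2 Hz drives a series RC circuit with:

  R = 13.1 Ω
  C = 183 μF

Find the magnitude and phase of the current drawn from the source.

Step 1 — Angular frequency: ω = 2π·f = 2π·71.2 = 447.4 rad/s.
Step 2 — Component impedances:
  R: Z = R = 13.1 Ω
  C: Z = 1/(jωC) = -j/(ω·C) = 0 - j12.21 Ω
Step 3 — Series combination: Z_total = R + C = 13.1 - j12.21 Ω = 17.91∠-43.0° Ω.
Step 4 — Source phasor: V = 18.2∠27.8° V = 16.1 + j8.488 V.
Step 5 — Ohm's law: I = V / Z_total = (16.1 + j8.488) / (13.1 - j12.21) = 0.3342 + j0.9596 A.
Step 6 — Convert to polar: |I| = 1.016 A, ∠I = 70.8°.

I = 1.016∠70.8° A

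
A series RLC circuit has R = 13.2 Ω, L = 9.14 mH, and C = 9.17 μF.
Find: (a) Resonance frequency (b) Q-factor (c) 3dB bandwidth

Step 1 — Resonance: ω₀ = 1/√(LC) = 1/√(0.00914·9.17e-06) = 3454 rad/s.
Step 2 — f₀ = ω₀/(2π) = 549.7 Hz.
Step 3 — Series Q: Q = ω₀L/R = 3454·0.00914/13.2 = 2.392.
Step 4 — Bandwidth: Δω = ω₀/Q = 1444 rad/s; BW = Δω/(2π) = 229.9 Hz.

(a) f₀ = 549.7 Hz  (b) Q = 2.392  (c) BW = 229.9 Hz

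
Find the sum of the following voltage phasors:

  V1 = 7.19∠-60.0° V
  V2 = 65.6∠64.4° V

Step 1 — Convert each phasor to rectangular form:
  V1 = 7.19·(cos(-60.0°) + j·sin(-60.0°)) = 3.595 - j6.227 V
  V2 = 65.6·(cos(64.4°) + j·sin(64.4°)) = 28.34 + j59.16 V
Step 2 — Sum components: V_total = 31.94 + j52.93 V.
Step 3 — Convert to polar: |V_total| = 61.82 V, ∠V_total = 58.9°.

V_total = 61.82∠58.9° V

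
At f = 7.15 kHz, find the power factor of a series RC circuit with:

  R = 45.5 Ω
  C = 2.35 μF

Step 1 — Angular frequency: ω = 2π·f = 2π·7150 = 4.492e+04 rad/s.
Step 2 — Component impedances:
  R: Z = R = 45.5 Ω
  C: Z = 1/(jωC) = -j/(ω·C) = 0 - j9.472 Ω
Step 3 — Series combination: Z_total = R + C = 45.5 - j9.472 Ω = 46.48∠-11.8° Ω.
Step 4 — Power factor: PF = cos(φ) = Re(Z)/|Z| = 45.5/46.475 = 0.979.
Step 5 — Type: Im(Z) = -9.472 ⇒ leading (phase φ = -11.8°).

PF = 0.979 (leading, φ = -11.8°)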